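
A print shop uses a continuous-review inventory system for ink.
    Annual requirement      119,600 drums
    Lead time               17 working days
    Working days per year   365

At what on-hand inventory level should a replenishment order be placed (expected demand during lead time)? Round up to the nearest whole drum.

5,571 drums

Daily demand d = 119,600 / 365 = 327.671 drums/day
Demand during lead time = 327.671 × 17 = 5,570.41
Reorder point = 5,570.41 → round up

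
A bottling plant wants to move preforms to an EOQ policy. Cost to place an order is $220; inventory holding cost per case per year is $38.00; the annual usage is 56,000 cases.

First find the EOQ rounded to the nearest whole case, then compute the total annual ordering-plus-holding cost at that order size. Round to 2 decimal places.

$30,599.35

Q* = √(2·D·S / H) = √(2·56,000·220 / 38) = √648,421.1 ≈ 805.25 → Q = 805 cases
Annual ordering cost = (D/Q)·S = (56,000/805) × 220 = $15,304.35
Annual holding cost  = (Q/2)·H = (805/2) × 38 = $15,295.00
Total = $15,304.35 + $15,295.00 = $30,599.35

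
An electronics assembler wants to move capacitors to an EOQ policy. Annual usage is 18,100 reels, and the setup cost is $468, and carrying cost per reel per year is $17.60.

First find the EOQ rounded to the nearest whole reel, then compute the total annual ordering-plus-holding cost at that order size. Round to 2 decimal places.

$17,267.66

Q* = √(2·D·S / H) = √(2·18,100·468 / 17.6) = √962,590.9 ≈ 981.12 → Q = 981 reels
Ordering: D/Q × S = 18,100/981 × $468 = $8,634.86
Holding:  Q/2 × H = 981/2 × $17.6 = $8,632.80
Total = $8,634.86 + $8,632.80 = $17,267.66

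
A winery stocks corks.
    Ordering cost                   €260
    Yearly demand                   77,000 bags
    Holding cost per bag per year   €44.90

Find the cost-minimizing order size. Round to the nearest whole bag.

944 bags

EOQ = √(2DS/H) = √(2 × 77,000 × 260 / 44.9)
    = √(891,759.47) ≈ 944.33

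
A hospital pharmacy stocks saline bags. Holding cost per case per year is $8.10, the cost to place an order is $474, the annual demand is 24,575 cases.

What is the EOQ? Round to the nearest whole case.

EOQ = √(2DS/H) = √(2 × 24,575 × 474 / 8.1)
    = √(2,876,185.19) ≈ 1,695.93

1,696 cases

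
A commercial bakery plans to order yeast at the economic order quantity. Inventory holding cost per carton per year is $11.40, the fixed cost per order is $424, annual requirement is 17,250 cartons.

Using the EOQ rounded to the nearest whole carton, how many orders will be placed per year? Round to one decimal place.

Optimal lot size Q* = (2 × 17,250 × $424 / $11.4)^½ ≈ 1,132.77 → Q = 1,133
N = D/Q = 17,250/1,133 ≈ 15.225 orders/yr

15.2 orders per year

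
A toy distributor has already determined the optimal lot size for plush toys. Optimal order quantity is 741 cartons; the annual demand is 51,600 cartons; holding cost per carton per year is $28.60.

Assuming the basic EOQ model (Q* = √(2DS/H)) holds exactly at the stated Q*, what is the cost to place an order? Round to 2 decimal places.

From Q* = √(2DS/H) ⇒ Q*² = 2DS/H.
S = Q²H / (2D) = 741² × 28.6 / (2 × 51,600) = 152.1678

$152.17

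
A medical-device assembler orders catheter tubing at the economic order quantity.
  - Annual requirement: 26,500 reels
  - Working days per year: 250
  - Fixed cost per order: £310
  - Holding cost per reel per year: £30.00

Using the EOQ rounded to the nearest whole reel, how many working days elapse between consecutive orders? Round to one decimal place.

Optimal lot size Q* = (2 × 26,500 × £310 / £30)^½ ≈ 740.05 → Q = 740 reels
T = Q/D × 250 days = 740/26,500 × 250 = 6.981 days

7.0 days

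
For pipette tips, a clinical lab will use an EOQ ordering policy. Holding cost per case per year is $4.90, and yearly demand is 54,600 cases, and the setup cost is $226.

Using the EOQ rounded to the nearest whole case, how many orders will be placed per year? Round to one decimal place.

24.3 orders per year

EOQ = √(2DS/H) = √(2 × 54,600 × 226 / 4.9)
    = √(5,036,571.43) ≈ 2,244.23 → Q = 2,244
Orders per year = D/Q = 54,600 / 2,244 = 24.332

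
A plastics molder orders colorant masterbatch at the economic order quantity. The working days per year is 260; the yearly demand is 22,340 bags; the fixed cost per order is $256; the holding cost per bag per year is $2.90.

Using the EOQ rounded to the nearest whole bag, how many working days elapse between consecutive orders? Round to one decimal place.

EOQ = √(2DS/H) = √(2 × 22,340 × 256 / 2.9)
    = √(3,944,165.52) ≈ 1,985.99 → Q = 1,986 bags
Days between orders = 260 / (D/Q) = 260 / 11.249 ≈ 23.114

23.1 days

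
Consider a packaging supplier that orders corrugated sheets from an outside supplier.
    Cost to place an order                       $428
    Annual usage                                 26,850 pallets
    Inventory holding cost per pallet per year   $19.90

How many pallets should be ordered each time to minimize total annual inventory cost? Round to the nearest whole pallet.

1,075 pallets

2DS/H = 2·26,850·428/19.9 = 1,154,954.77
EOQ = √1,154,954.77 ≈ 1,074.69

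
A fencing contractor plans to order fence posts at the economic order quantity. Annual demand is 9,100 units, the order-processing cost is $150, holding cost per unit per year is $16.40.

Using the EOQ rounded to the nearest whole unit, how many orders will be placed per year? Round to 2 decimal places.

22.30 orders per year

Q* = √(2·D·S / H) = √(2·9,100·150 / 16.4) = √166,463.4 ≈ 408.00 → Q = 408
N = D/Q = 9,100/408 ≈ 22.304 orders/yr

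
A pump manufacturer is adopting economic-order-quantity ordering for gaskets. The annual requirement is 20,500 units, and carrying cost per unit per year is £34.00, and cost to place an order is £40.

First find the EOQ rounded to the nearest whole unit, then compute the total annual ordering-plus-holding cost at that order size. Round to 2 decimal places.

EOQ = √(2DS/H) = √(2 × 20,500 × 40 / 34)
    = √(48,235.29) ≈ 219.63 → Q = 220 units
Annual ordering cost = (D/Q)·S = (20,500/220) × 40 = £3,727.27
Annual holding cost  = (Q/2)·H = (220/2) × 34 = £3,740.00
Total = £3,727.27 + £3,740.00 = £7,467.27

£7,467.27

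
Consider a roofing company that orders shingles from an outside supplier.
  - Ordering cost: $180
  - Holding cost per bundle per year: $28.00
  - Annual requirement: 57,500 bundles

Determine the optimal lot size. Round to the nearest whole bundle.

Optimal lot size Q* = (2 × 57,500 × $180 / $28)^½ ≈ 859.82

860 bundles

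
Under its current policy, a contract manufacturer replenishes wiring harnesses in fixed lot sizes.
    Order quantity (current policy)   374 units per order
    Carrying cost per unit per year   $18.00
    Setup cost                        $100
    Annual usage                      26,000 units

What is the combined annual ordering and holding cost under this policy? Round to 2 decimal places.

Annual ordering cost = (D/Q)·S = (26,000/374) × 100 = $6,951.87
Annual holding cost  = (Q/2)·H = (374/2) × 18 = $3,366.00
Total = $6,951.87 + $3,366.00 = $10,317.87

$10,317.87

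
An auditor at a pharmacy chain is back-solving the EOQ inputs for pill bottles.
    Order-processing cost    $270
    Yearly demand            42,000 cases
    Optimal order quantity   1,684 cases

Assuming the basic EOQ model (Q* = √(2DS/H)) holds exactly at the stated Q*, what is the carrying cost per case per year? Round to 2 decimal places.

From Q* = √(2DS/H) ⇒ Q*² = 2DS/H.
H = 2DS / Q² = 2 × 42,000 × 270 / 1,684² = 7.9976

$8.00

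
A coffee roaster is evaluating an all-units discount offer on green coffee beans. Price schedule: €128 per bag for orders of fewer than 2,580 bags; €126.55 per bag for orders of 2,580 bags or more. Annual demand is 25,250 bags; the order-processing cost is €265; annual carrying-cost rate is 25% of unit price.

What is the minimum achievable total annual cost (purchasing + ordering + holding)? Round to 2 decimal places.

€3,238,793.38

H₁ = 25%×€128 = €32.0000;  H₂ = 25%×€126.55 = €31.6375
EOQ₁ = √(2×25,250×265/32.0000) = 646.69  (< 2,580, feasible at tier 1)
EOQ₂ = √(2×25,250×265/31.6375) = 650.38  (< 2,580 → use Q = 2,580 at tier-2 price)
TC(tier 1 (EOQ₁), Q≈646.7) = €3,252,693.96
TC(tier 2, Q≈2,580.0) = €3,238,793.38
Minimum at tier 2: €3,238,793.38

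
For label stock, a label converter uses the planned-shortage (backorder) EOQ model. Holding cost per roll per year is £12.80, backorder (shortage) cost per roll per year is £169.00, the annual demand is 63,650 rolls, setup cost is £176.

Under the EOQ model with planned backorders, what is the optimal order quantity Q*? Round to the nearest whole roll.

Q* = √(2DS/H) · √((H + b)/b)
   = √(2 × 63,650 × 176 / 12.8) · √((12.8 + 169) / 169)
   = 1,323.017 × 1.0372 ≈ 1,372.21

1,372 rolls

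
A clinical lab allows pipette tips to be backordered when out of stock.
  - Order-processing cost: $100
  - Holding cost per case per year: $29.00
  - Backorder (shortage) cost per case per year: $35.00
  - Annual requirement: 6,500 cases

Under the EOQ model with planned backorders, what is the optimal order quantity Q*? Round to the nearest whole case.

Q* = √(2DS/H) · √((H + b)/b)
   = √(2 × 6,500 × 100 / 29) · √((29 + 35) / 35)
   = 211.725 × 1.3522 ≈ 286.30

286 cases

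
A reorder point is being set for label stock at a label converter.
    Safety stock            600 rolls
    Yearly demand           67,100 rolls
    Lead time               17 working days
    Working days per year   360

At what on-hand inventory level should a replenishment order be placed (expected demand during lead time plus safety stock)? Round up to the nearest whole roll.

3,769 rolls

Daily demand d = 67,100 / 360 = 186.389 rolls/day
Demand during lead time = 186.389 × 17 = 3,168.61
Reorder point = 3,168.61 + 600 = 3,768.61 → round up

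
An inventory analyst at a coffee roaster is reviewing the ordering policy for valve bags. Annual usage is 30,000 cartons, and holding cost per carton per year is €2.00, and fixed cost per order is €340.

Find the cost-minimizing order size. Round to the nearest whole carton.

3,194 cartons

Q* = √(2·D·S / H) = √(2·30,000·340 / 2) = √10,200,000.0 ≈ 3,193.74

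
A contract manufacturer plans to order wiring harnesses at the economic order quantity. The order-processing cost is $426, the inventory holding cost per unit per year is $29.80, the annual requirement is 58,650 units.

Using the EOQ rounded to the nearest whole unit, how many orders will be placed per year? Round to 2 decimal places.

EOQ = √(2DS/H) = √(2 × 58,650 × 426 / 29.8)
    = √(1,676,838.93) ≈ 1,294.93 → Q = 1,295
N = D/Q = 58,650/1,295 ≈ 45.290 orders/yr

45.29 orders per year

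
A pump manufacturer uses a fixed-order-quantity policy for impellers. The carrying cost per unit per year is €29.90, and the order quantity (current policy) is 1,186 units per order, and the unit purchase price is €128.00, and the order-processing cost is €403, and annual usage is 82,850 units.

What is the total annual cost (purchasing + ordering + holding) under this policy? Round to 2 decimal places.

€10,650,682.93

Orders/yr = 82,850/1,186 = 69.857; ordering cost = 69.857 × €403 = €28,152.23
Average inventory = 1,186/2 = 593; holding cost = 593 × €29.9 = €17,730.70
Purchase cost = D·C = 82,850 × 128 = €10,604,800.00
Total = €28,152.23 + €17,730.70 + €10,604,800.00 = €10,650,682.93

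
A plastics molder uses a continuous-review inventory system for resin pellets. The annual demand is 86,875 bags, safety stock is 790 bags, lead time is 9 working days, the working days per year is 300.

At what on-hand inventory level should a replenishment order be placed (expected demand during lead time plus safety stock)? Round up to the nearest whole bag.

Daily demand d = 86,875 / 300 = 289.583 bags/day
Demand during lead time = 289.583 × 9 = 2,606.25
Reorder point = 2,606.25 + 790 = 3,396.25 → round up

3,397 bags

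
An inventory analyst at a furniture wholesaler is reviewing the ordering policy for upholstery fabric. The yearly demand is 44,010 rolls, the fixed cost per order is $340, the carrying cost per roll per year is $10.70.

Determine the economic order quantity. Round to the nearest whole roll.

2DS/H = 2·44,010·340/10.7 = 2,796,897.20
EOQ = √2,796,897.20 ≈ 1,672.39

1,672 rolls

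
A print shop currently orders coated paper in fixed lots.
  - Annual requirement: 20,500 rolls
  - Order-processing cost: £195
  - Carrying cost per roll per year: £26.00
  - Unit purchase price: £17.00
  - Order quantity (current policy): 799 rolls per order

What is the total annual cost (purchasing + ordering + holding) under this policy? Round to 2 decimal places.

Annual ordering cost = (D/Q)·S = (20,500/799) × 195 = £5,003.13
Annual holding cost  = (Q/2)·H = (799/2) × 26 = £10,387.00
Purchase cost = D·C = 20,500 × 17 = £348,500.00
Total = £5,003.13 + £10,387.00 + £348,500.00 = £363,890.13

£363,890.13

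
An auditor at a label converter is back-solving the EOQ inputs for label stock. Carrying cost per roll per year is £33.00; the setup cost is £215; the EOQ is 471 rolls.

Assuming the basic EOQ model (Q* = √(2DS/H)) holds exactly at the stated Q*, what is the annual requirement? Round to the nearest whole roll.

17,025 rolls per year

From Q* = √(2DS/H) ⇒ Q*² = 2DS/H.
D = Q²H / (2S) = 471² × 33 / (2 × 215) = 17,025.01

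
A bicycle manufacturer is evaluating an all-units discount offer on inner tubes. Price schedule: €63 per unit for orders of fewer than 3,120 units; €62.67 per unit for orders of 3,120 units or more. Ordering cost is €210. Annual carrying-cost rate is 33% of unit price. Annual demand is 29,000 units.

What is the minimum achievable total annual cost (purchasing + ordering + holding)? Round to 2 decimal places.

€1,842,912.96

H₁ = 33%×€63 = €20.7900;  H₂ = 33%×€62.67 = €20.6811
EOQ₁ = √(2×29,000×210/20.7900) = 765.41  (< 3,120, feasible at tier 1)
EOQ₂ = √(2×29,000×210/20.6811) = 767.43  (< 3,120 → use Q = 3,120 at tier-2 price)
TC(tier 1 (EOQ₁), Q≈765.4) = €1,842,912.96
TC(tier 2, Q≈3,120.0) = €1,851,644.44
Minimum at tier 1 (EOQ₁): €1,842,912.96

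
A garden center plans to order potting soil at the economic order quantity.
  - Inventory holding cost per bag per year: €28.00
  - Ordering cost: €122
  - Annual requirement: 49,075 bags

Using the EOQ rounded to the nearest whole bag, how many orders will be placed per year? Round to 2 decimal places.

Optimal lot size Q* = (2 × 49,075 × €122 / €28)^½ ≈ 653.95 → Q = 654
N = D/Q = 49,075/654 ≈ 75.038 orders/yr

75.04 orders per year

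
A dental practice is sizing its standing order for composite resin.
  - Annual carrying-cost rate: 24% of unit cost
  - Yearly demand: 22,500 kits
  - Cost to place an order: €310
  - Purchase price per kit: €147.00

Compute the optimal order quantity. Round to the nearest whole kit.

629 kits

Holding cost per kit per year: H = 24% × €147 = €35.2800
2DS/H = 2·22,500·310/35.28 = 395,408.16
EOQ = √395,408.16 ≈ 628.81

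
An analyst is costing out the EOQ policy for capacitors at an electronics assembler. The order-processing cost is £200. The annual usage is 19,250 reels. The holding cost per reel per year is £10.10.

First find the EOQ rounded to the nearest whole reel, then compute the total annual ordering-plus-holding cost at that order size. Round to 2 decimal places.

Q* = √(2·D·S / H) = √(2·19,250·200 / 10.1) = √762,376.2 ≈ 873.14 → Q = 873 reels
Orders/yr = 19,250/873 = 22.050; ordering cost = 22.050 × £200 = £4,410.08
Average inventory = 873/2 = 436.5; holding cost = 436.5 × £10.1 = £4,408.65
Total = £4,410.08 + £4,408.65 = £8,818.73

£8,818.73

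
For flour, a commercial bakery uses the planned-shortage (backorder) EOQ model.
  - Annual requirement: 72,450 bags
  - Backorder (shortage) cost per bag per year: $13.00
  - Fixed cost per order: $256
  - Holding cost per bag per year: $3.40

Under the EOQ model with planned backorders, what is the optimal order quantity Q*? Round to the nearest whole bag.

Basic EOQ = √(2·72,450·256/3.4) = 3,303.047
Backorder adjustment √((H+b)/b) = √((3.4+13)/13) = 1.1232
Q* = 3,303.047 × 1.1232 ≈ 3,709.92

3,710 bags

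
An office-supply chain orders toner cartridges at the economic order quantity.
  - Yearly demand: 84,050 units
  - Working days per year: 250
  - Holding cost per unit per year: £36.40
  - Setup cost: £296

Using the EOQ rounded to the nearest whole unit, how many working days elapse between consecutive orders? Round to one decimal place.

3.5 days

Optimal lot size Q* = (2 × 84,050 × £296 / £36.4)^½ ≈ 1,169.17 → Q = 1,169 units
Cycle time = (working days × Q)/D = (250 × 1,169) / 84,050 = 3.477 days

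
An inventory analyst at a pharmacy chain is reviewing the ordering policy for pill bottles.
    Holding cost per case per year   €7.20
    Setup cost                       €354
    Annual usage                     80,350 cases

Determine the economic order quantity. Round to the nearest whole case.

2,811 cases

2DS/H = 2·80,350·354/7.2 = 7,901,083.33
EOQ = √7,901,083.33 ≈ 2,810.89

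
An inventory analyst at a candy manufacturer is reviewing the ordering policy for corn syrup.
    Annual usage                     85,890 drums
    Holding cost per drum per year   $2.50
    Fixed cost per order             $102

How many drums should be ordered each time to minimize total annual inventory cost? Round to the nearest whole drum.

Optimal lot size Q* = (2 × 85,890 × $102 / $2.5)^½ ≈ 2,647.38

2,647 drums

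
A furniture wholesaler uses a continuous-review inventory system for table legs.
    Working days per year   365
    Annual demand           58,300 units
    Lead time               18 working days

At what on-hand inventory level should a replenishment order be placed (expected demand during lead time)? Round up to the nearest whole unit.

2,876 units

Daily demand d = 58,300 / 365 = 159.726 units/day
Demand during lead time = 159.726 × 18 = 2,875.07
Reorder point = 2,875.07 → round up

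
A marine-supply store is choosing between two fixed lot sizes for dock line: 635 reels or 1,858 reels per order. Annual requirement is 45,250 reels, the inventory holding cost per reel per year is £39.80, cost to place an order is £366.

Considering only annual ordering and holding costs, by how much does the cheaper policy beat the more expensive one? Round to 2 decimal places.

For each Q, cost = (D/Q)·S + (Q/2)·H.
TC(635) = (45,250/635)×366 + (635/2)×39.8 = £38,717.60
TC(1,858) = (45,250/1,858)×366 + (1,858/2)×39.8 = £45,887.82
|ΔTC| = |£38,717.60 − £45,887.82| = £7,170.21

£7,170.21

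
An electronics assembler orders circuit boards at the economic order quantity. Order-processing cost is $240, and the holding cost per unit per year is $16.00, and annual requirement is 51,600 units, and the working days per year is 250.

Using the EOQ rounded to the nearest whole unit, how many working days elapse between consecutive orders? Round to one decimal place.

2DS/H = 2·51,600·240/16 = 1,548,000.00
EOQ = √1,548,000.00 ≈ 1,244.19 → Q = 1,244 units
Cycle time = (working days × Q)/D = (250 × 1,244) / 51,600 = 6.027 days

6.0 days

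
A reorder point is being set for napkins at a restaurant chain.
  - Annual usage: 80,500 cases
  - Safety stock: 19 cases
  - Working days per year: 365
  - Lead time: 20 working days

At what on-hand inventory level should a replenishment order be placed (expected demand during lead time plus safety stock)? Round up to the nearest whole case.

4,430 cases

Daily demand d = 80,500 / 365 = 220.548 cases/day
Demand during lead time = 220.548 × 20 = 4,410.96
Reorder point = 4,410.96 + 19 = 4,429.96 → round up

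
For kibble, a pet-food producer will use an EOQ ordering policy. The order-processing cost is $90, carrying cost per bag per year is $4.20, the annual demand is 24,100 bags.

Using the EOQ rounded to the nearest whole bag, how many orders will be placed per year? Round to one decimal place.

2DS/H = 2·24,100·90/4.2 = 1,032,857.14
EOQ = √1,032,857.14 ≈ 1,016.30 → Q = 1,016
N = D/Q = 24,100/1,016 ≈ 23.720 orders/yr

23.7 orders per year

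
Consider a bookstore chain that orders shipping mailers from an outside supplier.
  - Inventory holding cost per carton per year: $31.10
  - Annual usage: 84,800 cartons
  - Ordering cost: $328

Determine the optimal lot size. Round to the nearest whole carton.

1,337 cartons

EOQ = √(2DS/H) = √(2 × 84,800 × 328 / 31.1)
    = √(1,788,707.40) ≈ 1,337.43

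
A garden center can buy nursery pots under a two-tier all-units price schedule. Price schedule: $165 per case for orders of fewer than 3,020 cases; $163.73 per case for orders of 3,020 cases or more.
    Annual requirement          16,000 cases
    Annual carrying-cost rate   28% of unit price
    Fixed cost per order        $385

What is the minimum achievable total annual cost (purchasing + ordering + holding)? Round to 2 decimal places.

H₁ = 28%×$165 = $46.2000;  H₂ = 28%×$163.73 = $45.8444
EOQ₁ = √(2×16,000×385/46.2000) = 516.40  (< 3,020, feasible at tier 1)
EOQ₂ = √(2×16,000×385/45.8444) = 518.40  (< 3,020 → use Q = 3,020 at tier-2 price)
TC(tier 1 (EOQ₁), Q≈516.4) = $2,663,857.58
TC(tier 2, Q≈3,020.0) = $2,690,944.78
Minimum at tier 1 (EOQ₁): $2,663,857.58

$2,663,857.58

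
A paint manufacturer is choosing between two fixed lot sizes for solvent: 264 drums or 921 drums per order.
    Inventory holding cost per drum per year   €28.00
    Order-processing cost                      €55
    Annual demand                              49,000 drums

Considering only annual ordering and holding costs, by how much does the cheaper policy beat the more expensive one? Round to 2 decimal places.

Annual cost at Q: ordering D·S/Q plus holding Q·H/2.
TC(264) = (49,000/264)×55 + (264/2)×28 = €13,904.33
TC(921) = (49,000/921)×55 + (921/2)×28 = €15,820.17
Cheaper: Q = 264.  Difference = €1,915.83

€1,915.83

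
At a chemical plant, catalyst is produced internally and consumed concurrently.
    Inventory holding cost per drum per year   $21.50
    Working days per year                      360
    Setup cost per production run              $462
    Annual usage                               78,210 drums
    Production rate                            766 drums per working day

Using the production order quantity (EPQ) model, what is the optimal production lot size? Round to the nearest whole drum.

d = 78,210/360 = 217.2500 drums/day;  effective holding cost H(1 − d/p) = 21.5·(1 − 217.2500/766) = 15.40225
Q* = √(2DS / H_eff) = √(2·78,210·462 / 15.40225) ≈ 2,166.08

2,166 drums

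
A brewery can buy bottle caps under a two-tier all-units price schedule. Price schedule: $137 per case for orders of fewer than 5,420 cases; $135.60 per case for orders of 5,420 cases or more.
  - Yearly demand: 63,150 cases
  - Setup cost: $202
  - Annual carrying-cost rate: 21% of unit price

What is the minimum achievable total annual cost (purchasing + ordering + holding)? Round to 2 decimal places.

$8,642,663.52

H₁ = 21%×$137 = $28.7700;  H₂ = 21%×$135.60 = $28.4760
EOQ₁ = √(2×63,150×202/28.7700) = 941.69  (< 5,420, feasible at tier 1)
EOQ₂ = √(2×63,150×202/28.4760) = 946.54  (< 5,420 → use Q = 5,420 at tier-2 price)
TC(tier 1 (EOQ₁), Q≈941.7) = $8,678,642.39
TC(tier 2, Q≈5,420.0) = $8,642,663.52
Minimum at tier 2: $8,642,663.52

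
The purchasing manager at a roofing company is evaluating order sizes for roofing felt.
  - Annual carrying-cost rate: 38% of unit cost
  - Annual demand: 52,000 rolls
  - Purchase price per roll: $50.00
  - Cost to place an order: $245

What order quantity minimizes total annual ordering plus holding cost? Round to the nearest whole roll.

H = i·C = 0.38 × $50 = $19.0000 per roll-year
2DS/H = 2·52,000·245/19 = 1,341,052.63
EOQ = √1,341,052.63 ≈ 1,158.04

1,158 rolls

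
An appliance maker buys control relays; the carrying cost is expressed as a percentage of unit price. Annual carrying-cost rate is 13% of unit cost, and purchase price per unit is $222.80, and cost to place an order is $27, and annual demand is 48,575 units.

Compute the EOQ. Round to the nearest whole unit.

Holding cost per unit per year: H = 13% × $222.8 = $28.9640
Optimal lot size Q* = (2 × 48,575 × $27 / $28.964)^½ ≈ 300.94

301 units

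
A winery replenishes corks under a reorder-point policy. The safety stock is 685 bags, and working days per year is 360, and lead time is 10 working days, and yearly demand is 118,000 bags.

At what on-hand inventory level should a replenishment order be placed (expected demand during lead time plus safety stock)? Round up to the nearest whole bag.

3,963 bags

Daily demand d = 118,000 / 360 = 327.778 bags/day
Demand during lead time = 327.778 × 10 = 3,277.78
Reorder point = 3,277.78 + 685 = 3,962.78 → round up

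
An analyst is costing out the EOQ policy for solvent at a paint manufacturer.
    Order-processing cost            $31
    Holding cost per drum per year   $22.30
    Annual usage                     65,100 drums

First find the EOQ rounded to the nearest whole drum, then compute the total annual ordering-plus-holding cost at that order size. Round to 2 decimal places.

$9,487.22

Optimal lot size Q* = (2 × 65,100 × $31 / $22.3)^½ ≈ 425.44 → Q = 425 drums
Annual ordering cost = (D/Q)·S = (65,100/425) × 31 = $4,748.47
Annual holding cost  = (Q/2)·H = (425/2) × 22.3 = $4,738.75
Total = $4,748.47 + $4,738.75 = $9,487.22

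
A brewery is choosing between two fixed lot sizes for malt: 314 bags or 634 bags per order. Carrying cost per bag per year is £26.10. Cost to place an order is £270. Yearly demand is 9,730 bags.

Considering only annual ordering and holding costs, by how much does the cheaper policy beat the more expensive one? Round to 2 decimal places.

£46.87

Annual cost at Q: ordering D·S/Q plus holding Q·H/2.
TC(314) = (9,730/314)×270 + (314/2)×26.1 = £12,464.26
TC(634) = (9,730/634)×270 + (634/2)×26.1 = £12,417.39
Cheaper: Q = 634.  Difference = £46.87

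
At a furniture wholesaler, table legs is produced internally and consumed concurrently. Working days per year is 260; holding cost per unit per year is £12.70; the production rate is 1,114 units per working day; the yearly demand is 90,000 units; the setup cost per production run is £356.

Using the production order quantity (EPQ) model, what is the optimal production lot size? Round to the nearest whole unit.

2,706 units

d = 90,000/260 = 346.1538 units/day;  effective holding cost H(1 − d/p) = 12.7·(1 − 346.1538/1114) = 8.75372
Q* = √(2DS / H_eff) = √(2·90,000·356 / 8.75372) ≈ 2,705.61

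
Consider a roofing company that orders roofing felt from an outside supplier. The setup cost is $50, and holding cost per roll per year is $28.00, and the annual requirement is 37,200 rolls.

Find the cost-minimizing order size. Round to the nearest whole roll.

Optimal lot size Q* = (2 × 37,200 × $50 / $28)^½ ≈ 364.50

364 rolls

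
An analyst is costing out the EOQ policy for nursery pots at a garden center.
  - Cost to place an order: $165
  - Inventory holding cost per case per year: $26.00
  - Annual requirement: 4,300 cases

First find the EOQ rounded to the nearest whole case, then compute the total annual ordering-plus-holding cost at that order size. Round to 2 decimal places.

$6,074.05

Q* = √(2·D·S / H) = √(2·4,300·165 / 26) = √54,576.9 ≈ 233.62 → Q = 234 cases
Annual ordering cost = (D/Q)·S = (4,300/234) × 165 = $3,032.05
Annual holding cost  = (Q/2)·H = (234/2) × 26 = $3,042.00
Total = $3,032.05 + $3,042.00 = $6,074.05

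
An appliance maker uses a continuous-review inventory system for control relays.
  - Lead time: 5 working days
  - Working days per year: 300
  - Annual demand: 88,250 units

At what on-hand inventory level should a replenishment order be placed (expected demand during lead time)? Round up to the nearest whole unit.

1,471 units

Daily demand d = 88,250 / 300 = 294.167 units/day
Demand during lead time = 294.167 × 5 = 1,470.83
Reorder point = 1,470.83 → round up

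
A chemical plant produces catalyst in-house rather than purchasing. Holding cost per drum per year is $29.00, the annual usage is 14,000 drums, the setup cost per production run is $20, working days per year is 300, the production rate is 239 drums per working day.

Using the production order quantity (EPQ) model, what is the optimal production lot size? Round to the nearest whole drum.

155 drums

d = 14,000/300 = 46.6667 drums/day;  effective holding cost H(1 − d/p) = 29·(1 − 46.6667/239) = 23.33752
Q* = √(2DS / H_eff) = √(2·14,000·20 / 23.33752) ≈ 154.91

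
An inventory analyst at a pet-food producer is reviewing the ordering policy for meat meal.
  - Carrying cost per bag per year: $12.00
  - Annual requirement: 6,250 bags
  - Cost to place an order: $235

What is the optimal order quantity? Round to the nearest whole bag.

Q* = √(2·D·S / H) = √(2·6,250·235 / 12) = √244,791.7 ≈ 494.76

495 bags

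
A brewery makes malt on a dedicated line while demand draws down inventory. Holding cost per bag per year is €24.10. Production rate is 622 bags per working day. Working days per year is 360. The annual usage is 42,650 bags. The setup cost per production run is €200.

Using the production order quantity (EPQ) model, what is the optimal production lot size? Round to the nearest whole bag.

Daily demand d = 42,650/360 = 118.472; p = 622; 1 − d/p = 0.80953
EPQ = √(2DS / (H(1 − d/p)))
    = √(2 × 42,650 × 200 / (24.1 × 0.80953)) ≈ 935.11

935 bags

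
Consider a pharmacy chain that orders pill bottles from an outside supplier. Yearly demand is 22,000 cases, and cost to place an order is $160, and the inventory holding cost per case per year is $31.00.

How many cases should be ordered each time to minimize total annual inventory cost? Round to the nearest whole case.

Optimal lot size Q* = (2 × 22,000 × $160 / $31)^½ ≈ 476.55

477 cases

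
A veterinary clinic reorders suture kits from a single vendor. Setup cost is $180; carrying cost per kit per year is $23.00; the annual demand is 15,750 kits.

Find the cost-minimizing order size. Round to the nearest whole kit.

Q* = √(2·D·S / H) = √(2·15,750·180 / 23) = √246,521.7 ≈ 496.51

497 kits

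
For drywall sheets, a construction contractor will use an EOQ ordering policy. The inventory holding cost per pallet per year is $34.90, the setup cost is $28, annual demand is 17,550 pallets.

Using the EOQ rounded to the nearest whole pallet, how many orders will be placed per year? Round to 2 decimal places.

104.46 orders per year

EOQ = √(2DS/H) = √(2 × 17,550 × 28 / 34.9)
    = √(28,160.46) ≈ 167.81 → Q = 168
N = D/Q = 17,550/168 ≈ 104.464 orders/yr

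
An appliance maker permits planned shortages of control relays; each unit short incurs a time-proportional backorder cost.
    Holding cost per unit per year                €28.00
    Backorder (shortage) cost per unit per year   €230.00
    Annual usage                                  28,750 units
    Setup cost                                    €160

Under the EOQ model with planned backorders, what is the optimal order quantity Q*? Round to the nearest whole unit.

607 units

Basic EOQ = √(2·28,750·160/28) = 573.212
Backorder adjustment √((H+b)/b) = √((28+230)/230) = 1.0591
Q* = 573.212 × 1.0591 ≈ 607.10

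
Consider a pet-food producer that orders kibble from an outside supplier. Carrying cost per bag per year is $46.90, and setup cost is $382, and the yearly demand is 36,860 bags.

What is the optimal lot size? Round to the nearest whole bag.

775 bags

2DS/H = 2·36,860·382/46.9 = 600,448.61
EOQ = √600,448.61 ≈ 774.89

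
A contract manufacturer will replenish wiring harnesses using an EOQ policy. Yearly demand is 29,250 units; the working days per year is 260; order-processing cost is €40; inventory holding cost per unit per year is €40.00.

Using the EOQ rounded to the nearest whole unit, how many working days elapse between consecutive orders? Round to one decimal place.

Optimal lot size Q* = (2 × 29,250 × €40 / €40)^½ ≈ 241.87 → Q = 242 units
Cycle time = (working days × Q)/D = (260 × 242) / 29,250 = 2.151 days

2.2 days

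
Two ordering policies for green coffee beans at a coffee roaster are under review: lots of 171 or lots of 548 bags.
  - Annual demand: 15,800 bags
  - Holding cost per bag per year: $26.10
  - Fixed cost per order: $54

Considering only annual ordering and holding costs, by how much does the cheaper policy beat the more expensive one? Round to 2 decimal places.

$1,487.31

For each Q, cost = (D/Q)·S + (Q/2)·H.
TC(171) = (15,800/171)×54 + (171/2)×26.1 = $7,221.02
TC(548) = (15,800/548)×54 + (548/2)×26.1 = $8,708.33
Cheaper: Q = 171.  Difference = $1,487.31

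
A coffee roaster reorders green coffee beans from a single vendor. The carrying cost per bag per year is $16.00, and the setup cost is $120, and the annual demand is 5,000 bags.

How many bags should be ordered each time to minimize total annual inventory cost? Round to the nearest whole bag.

Optimal lot size Q* = (2 × 5,000 × $120 / $16)^½ ≈ 273.86

274 bags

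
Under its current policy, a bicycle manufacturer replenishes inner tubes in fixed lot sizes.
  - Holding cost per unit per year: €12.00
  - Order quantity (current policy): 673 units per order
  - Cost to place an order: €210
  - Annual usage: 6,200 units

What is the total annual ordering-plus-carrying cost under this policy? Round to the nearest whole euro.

€5,973

Orders/yr = 6,200/673 = 9.212; ordering cost = 9.212 × €210 = €1,934.62
Average inventory = 673/2 = 336.5; holding cost = 336.5 × €12 = €4,038.00
Total = €1,934.62 + €4,038.00 = €5,972.62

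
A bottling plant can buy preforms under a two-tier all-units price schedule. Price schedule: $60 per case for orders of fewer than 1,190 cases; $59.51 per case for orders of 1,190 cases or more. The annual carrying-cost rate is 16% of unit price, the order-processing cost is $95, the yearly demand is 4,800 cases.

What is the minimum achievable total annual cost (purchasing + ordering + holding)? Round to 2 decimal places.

H₁ = 16%×$60 = $9.6000;  H₂ = 16%×$59.51 = $9.5216
EOQ₁ = √(2×4,800×95/9.6000) = 308.22  (< 1,190, feasible at tier 1)
EOQ₂ = √(2×4,800×95/9.5216) = 309.49  (< 1,190 → use Q = 1,190 at tier-2 price)
TC(tier 1 (EOQ₁), Q≈308.2) = $290,958.92
TC(tier 2, Q≈1,190.0) = $291,696.55
Minimum at tier 1 (EOQ₁): $290,958.92

$290,958.92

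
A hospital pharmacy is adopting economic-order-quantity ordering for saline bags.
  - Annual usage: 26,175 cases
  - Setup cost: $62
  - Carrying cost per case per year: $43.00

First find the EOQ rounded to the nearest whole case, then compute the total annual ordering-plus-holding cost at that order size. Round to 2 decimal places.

Q* = √(2·D·S / H) = √(2·26,175·62 / 43) = √75,481.4 ≈ 274.74 → Q = 275 cases
Ordering: D/Q × S = 26,175/275 × $62 = $5,901.27
Holding:  Q/2 × H = 275/2 × $43 = $5,912.50
Total = $5,901.27 + $5,912.50 = $11,813.77

$11,813.77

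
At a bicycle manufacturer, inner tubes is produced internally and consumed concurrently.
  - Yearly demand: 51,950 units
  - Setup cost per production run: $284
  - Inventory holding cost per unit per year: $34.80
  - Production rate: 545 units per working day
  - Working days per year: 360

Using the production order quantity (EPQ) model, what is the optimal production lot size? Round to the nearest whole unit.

d = 51,950/360 = 144.3056 units/day;  effective holding cost H(1 − d/p) = 34.8·(1 − 144.3056/545) = 25.58563
Q* = √(2DS / H_eff) = √(2·51,950·284 / 25.58563) ≈ 1,073.91

1,074 units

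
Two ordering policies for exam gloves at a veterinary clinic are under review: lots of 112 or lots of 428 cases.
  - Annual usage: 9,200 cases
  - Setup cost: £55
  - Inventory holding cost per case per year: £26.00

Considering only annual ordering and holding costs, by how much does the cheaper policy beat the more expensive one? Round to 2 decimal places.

£772.39

For each Q, cost = (D/Q)·S + (Q/2)·H.
TC(112) = (9,200/112)×55 + (112/2)×26 = £5,973.86
TC(428) = (9,200/428)×55 + (428/2)×26 = £6,746.24
Cheaper: Q = 112.  Difference = £772.39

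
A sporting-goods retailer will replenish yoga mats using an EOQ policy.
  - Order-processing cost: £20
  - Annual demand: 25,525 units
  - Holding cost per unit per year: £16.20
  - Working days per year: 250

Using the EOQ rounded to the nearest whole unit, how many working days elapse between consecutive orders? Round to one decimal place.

Optimal lot size Q* = (2 × 25,525 × £20 / £16.2)^½ ≈ 251.05 → Q = 251 units
Cycle time = (working days × Q)/D = (250 × 251) / 25,525 = 2.458 days

2.5 days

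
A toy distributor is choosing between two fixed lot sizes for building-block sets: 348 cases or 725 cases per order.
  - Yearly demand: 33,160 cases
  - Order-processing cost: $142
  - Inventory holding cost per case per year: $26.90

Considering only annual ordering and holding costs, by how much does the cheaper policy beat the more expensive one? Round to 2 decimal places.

$1,965.37

Annual cost at Q: ordering D·S/Q plus holding Q·H/2.
TC(348) = (33,160/348)×142 + (348/2)×26.9 = $18,211.40
TC(725) = (33,160/725)×142 + (725/2)×26.9 = $16,246.04
|ΔTC| = |$18,211.40 − $16,246.04| = $1,965.37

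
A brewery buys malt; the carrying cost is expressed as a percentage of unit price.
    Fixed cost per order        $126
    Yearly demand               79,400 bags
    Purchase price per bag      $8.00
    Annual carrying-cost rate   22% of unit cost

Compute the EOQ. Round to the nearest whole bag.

Holding cost per bag per year: H = 22% × $8 = $1.7600
2DS/H = 2·79,400·126/1.76 = 11,368,636.36
EOQ = √11,368,636.36 ≈ 3,371.74

3,372 bags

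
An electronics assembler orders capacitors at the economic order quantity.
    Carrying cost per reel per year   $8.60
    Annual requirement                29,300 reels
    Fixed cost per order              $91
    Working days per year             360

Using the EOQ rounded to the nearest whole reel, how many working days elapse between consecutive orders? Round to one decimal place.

9.7 days

EOQ = √(2DS/H) = √(2 × 29,300 × 91 / 8.6)
    = √(620,069.77) ≈ 787.45 → Q = 787 reels
Cycle time = (working days × Q)/D = (360 × 787) / 29,300 = 9.670 days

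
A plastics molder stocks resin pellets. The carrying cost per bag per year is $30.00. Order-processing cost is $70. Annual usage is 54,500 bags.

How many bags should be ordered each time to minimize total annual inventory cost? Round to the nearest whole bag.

504 bags

2DS/H = 2·54,500·70/30 = 254,333.33
EOQ = √254,333.33 ≈ 504.31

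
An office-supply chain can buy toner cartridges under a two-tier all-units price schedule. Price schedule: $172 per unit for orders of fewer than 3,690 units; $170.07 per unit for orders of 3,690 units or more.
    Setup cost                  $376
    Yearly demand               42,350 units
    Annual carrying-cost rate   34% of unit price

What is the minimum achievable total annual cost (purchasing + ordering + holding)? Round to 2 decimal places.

H₁ = 34%×$172 = $58.4800;  H₂ = 34%×$170.07 = $57.8238
EOQ₁ = √(2×42,350×376/58.4800) = 737.96  (< 3,690, feasible at tier 1)
EOQ₂ = √(2×42,350×376/57.8238) = 742.13  (< 3,690 → use Q = 3,690 at tier-2 price)
TC(tier 1 (EOQ₁), Q≈738.0) = $7,327,355.81
TC(tier 2, Q≈3,690.0) = $7,313,464.75
Minimum at tier 2: $7,313,464.75

$7,313,464.75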